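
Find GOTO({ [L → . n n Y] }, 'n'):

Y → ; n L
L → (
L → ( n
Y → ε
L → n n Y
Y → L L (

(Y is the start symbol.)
{ [L → n . n Y] }

GOTO(I, 'n') = CLOSURE({ [A → αX.β] : [A → α.Xβ] ∈ I, X = 'n' })

Items with dot before 'n', with the dot advanced:
  [L → . n n Y] → [L → n . n Y]
Closure adds nothing (no advanced item has the dot before a non-terminal).

GOTO = { [L → n . n Y] }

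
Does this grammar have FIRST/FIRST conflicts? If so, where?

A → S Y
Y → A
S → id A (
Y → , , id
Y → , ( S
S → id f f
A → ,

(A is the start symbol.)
A FIRST/FIRST conflict occurs when two productions N → α and N → β for the same non-terminal have FIRST(α) ∩ FIRST(β) ≠ ∅ (with ε ∈ FIRST of a nullable right-hand side, so two nullable alternatives also conflict).

FIRST sets of the non-terminals at (or reachable through a nullable prefix from) the front of some alternative:
  FIRST(S) = { 'id' }
  FIRST(A) = { ',', 'id' }

Productions for A:
  A → S Y: FIRST = { 'id' }
  A → ,: FIRST = { ',' }
Productions for Y:
  Y → A: FIRST = { ',', 'id' }
  Y → , , id: FIRST = { ',' }
  Y → , ( S: FIRST = { ',' }
Productions for S:
  S → id A (: FIRST = { 'id' }
  S → id f f: FIRST = { 'id' }

Conflict for Y: Y → A and Y → , , id
  Overlap: { ',' }
Conflict for Y: Y → A and Y → , ( S
  Overlap: { ',' }
Conflict for Y: Y → , , id and Y → , ( S
  Overlap: { ',' }
Conflict for S: S → id A ( and S → id f f
  Overlap: { 'id' }

Answer: Yes. Y → A / Y → ',' ',' id on { ',' }; Y → A / Y → ',' '(' S on { ',' }; Y → ',' ',' id / Y → ',' '(' S on { ',' }; S → id A '(' / S → id f f on { 'id' }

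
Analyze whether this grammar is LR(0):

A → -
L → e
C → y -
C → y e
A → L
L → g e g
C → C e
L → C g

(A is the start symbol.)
A grammar is LR(0) if no state in the canonical LR(0) collection has:
  - both a shift item (dot before a terminal) and a complete item (shift-reduce conflict), or
  - two or more complete items (reduce-reduce conflict; the accept item [A' → A .] counts as a complete item here).

Augment with A' → A and build the canonical LR(0) collection (I0 = CLOSURE({[A' → . A]}), then GOTO on every symbol after a dot until no new states appear). It has 14 states:
  I0: { [A → . -], [A → . L], [A' → . A], [C → . C e], [C → . y -], [C → . y e], [L → . C g], [L → . e], [L → . g e g] }  — shift
  I1: { [A → - .] }  — reduce
  I2: { [A' → A .] }  — accept
  I3: { [C → C . e], [L → C . g] }  — shift
  I4: { [A → L .] }  — reduce
  I5: { [L → e .] }  — reduce
  I6: { [L → g . e g] }  — shift
  I7: { [C → y . -], [C → y . e] }  — shift
  I8: { [C → y - .] }  — reduce
  I9: { [C → y e .] }  — reduce
  I10: { [L → g e . g] }  — shift
  I11: { [L → g e g .] }  — reduce
  I12: { [C → C e .] }  — reduce
  I13: { [L → C g .] }  — reduce

Every state is either a pure shift/goto state or contains exactly one complete item and nothing to shift — no conflicts. The grammar is LR(0).

Answer: Yes, the grammar is LR(0)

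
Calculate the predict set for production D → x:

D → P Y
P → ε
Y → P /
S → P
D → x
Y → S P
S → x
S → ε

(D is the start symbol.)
PREDICT(D → x) = (FIRST(RHS) \ {ε}) ∪ (FOLLOW(D) if ε ∈ FIRST(RHS), i.e. RHS ⇒* ε)
FIRST(x) = { 'x' }
ε ∉ FIRST(x), so FOLLOW(D) is not added.
PREDICT(D → x) = { 'x' }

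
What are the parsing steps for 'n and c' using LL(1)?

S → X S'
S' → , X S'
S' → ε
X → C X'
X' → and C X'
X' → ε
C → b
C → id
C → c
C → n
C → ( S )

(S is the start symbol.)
LL(1) parsing maintains a stack (initially the start symbol over $) and the input. At each step: if the stack top is a terminal, match it against the current input token; if it is a non-terminal N, replace it with the RHS of M[N, lookahead] (the unique production whose predict set contains the lookahead).

Stack is shown with the top on the left.

Stack          Input      Action
--------------------------------
S $            n and c $  output S → X S'
X S' $         n and c $  output X → C X'
C X' S' $      n and c $  output C → n
n X' S' $      n and c $  match 'n'
X' S' $        and c $    output X' → and C X'
and C X' S' $  and c $    match 'and'
C X' S' $      c $        output C → c
c X' S' $      c $        match 'c'
X' S' $        $          output X' → ε
S' $           $          output S' → ε
$              $          accept

The string is accepted.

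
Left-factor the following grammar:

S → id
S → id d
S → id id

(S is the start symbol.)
Left-factoring transforms A → αβ₁ | αβ₂ into A → αA' and A' → β₁ | β₂
(α is the longest common prefix among the alternatives). Repeat until
no nonterminal has two alternatives with a common prefix.

Round 1: S has alternatives sharing prefix 'id'. Introduce S': S → id S'
  Add: S' → ε
  Add: S' → d
  Add: S' → id

No remaining common prefixes — done.

Resulting grammar:
S → id S'
S' → ε
S' → d
S' → id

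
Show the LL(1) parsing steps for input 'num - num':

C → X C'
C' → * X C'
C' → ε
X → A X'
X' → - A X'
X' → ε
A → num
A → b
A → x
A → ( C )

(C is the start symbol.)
Stack is shown with the top on the left.

Stack        Input        Action
--------------------------------
C $          num - num $  output C → X C'
X C' $       num - num $  output X → A X'
A X' C' $    num - num $  output A → num
num X' C' $  num - num $  match 'num'
X' C' $      - num $      output X' → - A X'
- A X' C' $  - num $      match '-'
A X' C' $    num $        output A → num
num X' C' $  num $        match 'num'
X' C' $      $            output X' → ε
C' $         $            output C' → ε
$            $            accept

The string is accepted.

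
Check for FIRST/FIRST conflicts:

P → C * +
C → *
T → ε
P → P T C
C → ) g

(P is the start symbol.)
Yes. P → C '*' '+' / P → P T C on { ')', '*' }

A FIRST/FIRST conflict occurs when two productions N → α and N → β for the same non-terminal have FIRST(α) ∩ FIRST(β) ≠ ∅ (with ε ∈ FIRST of a nullable right-hand side, so two nullable alternatives also conflict).

FIRST sets of the non-terminals at (or reachable through a nullable prefix from) the front of some alternative:
  FIRST(C) = { ')', '*' }
  FIRST(P) = { ')', '*' }

Productions for P:
  P → C * +: FIRST = { ')', '*' }
  P → P T C: FIRST = { ')', '*' }
Productions for C:
  C → *: FIRST = { '*' }
  C → ) g: FIRST = { ')' }
T has only one production, so no FIRST/FIRST conflict is possible there.

Conflict for P: P → C * + and P → P T C
  Overlap: { ')', '*' }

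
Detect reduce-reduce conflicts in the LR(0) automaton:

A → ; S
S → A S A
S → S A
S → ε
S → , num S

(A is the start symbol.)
Yes — I8: [S → A S A .] vs [S → S A .]

Augment with A' → A and build the canonical LR(0) collection (I0 = CLOSURE({[A' → . A]}), then GOTO on every symbol after a dot until no new states appear). It has 11 states:
  I0: { [A → . ; S], [A' → . A] }  — shift
  I1: { [A → . ; S], [A → ; . S], [S → . , num S], [S → . A S A], [S → . S A], [S → .] }  — shift, reduce
  I2: { [A' → A .] }  — accept
  I3: { [S → , . num S] }  — shift
  I4: { [A → . ; S], [S → . , num S], [S → . A S A], [S → . S A], [S → .], [S → A . S A] }  — shift, reduce
  I5: { [A → . ; S], [A → ; S .], [S → S . A] }  — shift, reduce
  I6: { [S → S A .] }  — reduce
  I7: { [A → . ; S], [S → A S . A], [S → S . A] }  — shift
  I8: { [S → A S A .], [S → S A .] }  — 2 reduces
  I9: { [A → . ; S], [S → , num . S], [S → . , num S], [S → . A S A], [S → . S A], [S → .] }  — shift, reduce
  I10: { [A → . ; S], [S → , num S .], [S → S . A] }  — shift, reduce

I8 contains complete items [S → A S A .], [S → S A .] — reduce-reduce conflict.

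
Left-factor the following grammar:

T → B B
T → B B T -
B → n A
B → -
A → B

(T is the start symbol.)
Left-factoring transforms A → αβ₁ | αβ₂ into A → αA' and A' → β₁ | β₂
(α is the longest common prefix among the alternatives). Repeat until
no nonterminal has two alternatives with a common prefix.

Round 1: T has alternatives sharing prefix 'B B'. Introduce T': T → B B T'
  Add: T' → ε
  Add: T' → T -

No remaining common prefixes — done.

Resulting grammar:
T → B B T'
T' → ε
T' → T -
B → n A
B → -
A → B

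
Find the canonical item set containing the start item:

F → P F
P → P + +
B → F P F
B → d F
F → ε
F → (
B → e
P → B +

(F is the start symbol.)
First, augment the grammar with F' → F
I₀ = CLOSURE({ [F' → . F] }):
  [F' → . F] has the dot before F: add [F → . P F], [F → .], [F → . (]
  [F → . P F] has the dot before P: add [P → . P + +], [P → . B +]
  [P → . B +] has the dot before B: add [B → . F P F], [B → . d F], [B → . e]
No further items can be added.

I₀ = { [B → . F P F], [B → . d F], [B → . e], [F → . (], [F → . P F], [F → .], [F' → . F], [P → . B +], [P → . P + +] }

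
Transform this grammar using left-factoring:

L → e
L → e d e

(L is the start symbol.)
Left-factoring transforms A → αβ₁ | αβ₂ into A → αA' and A' → β₁ | β₂
(α is the longest common prefix among the alternatives). Repeat until
no nonterminal has two alternatives with a common prefix.

Round 1: L has alternatives sharing prefix 'e'. Introduce L': L → e L'
  Add: L' → ε
  Add: L' → d e

No remaining common prefixes — done.

Resulting grammar:
L → e L'
L' → ε
L' → d e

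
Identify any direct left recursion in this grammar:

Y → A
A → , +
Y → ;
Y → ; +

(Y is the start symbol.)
Direct left recursion occurs when N → N α for some non-terminal N (the right-hand side begins with the left-hand side itself).

Y → A: starts with A
A → , +: starts with ','
Y → ;: starts with ';'
Y → ; +: starts with ';'

No direct left recursion found.

Answer: No direct left recursion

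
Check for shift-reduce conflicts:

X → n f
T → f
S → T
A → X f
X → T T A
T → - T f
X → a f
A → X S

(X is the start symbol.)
No shift-reduce conflicts

A shift-reduce conflict occurs when an LR(0) state has both:
  - a complete (reduce) item [A → α .] (dot at the end), and
  - a shift item [B → β . c γ] (dot before a terminal).

Augment with X' → X and build the canonical LR(0) collection (I0 = CLOSURE({[X' → . X]}), then GOTO on every symbol after a dot until no new states appear). It has 17 states:
  I0: { [T → . - T f], [T → . f], [X → . T T A], [X → . a f], [X → . n f], [X' → . X] }  — shift
  I1: { [T → - . T f], [T → . - T f], [T → . f] }  — shift
  I2: { [T → . - T f], [T → . f], [X → T . T A] }  — shift
  I3: { [X' → X .] }  — accept
  I4: { [X → a . f] }  — shift
  I5: { [T → f .] }  — reduce
  I6: { [X → n . f] }  — shift
  I7: { [X → n f .] }  — reduce
  I8: { [X → a f .] }  — reduce
  I9: { [A → . X S], [A → . X f], [T → . - T f], [T → . f], [X → . T T A], [X → . a f], [X → . n f], [X → T T . A] }  — shift
  I10: { [X → T T A .] }  — reduce
  I11: { [A → X . S], [A → X . f], [S → . T], [T → . - T f], [T → . f] }  — shift
  I12: { [A → X S .] }  — reduce
  I13: { [S → T .] }  — reduce
  I14: { [A → X f .], [T → f .] }  — 2 reduces
  I15: { [T → - T . f] }  — shift
  I16: { [T → - T f .] }  — reduce

No state contains both a complete item and a shift item.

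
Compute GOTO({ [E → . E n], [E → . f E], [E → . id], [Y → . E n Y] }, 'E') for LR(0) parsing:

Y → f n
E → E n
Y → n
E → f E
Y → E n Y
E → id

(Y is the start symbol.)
GOTO(I, 'E') = CLOSURE({ [A → αX.β] : [A → α.Xβ] ∈ I, X = 'E' })

Items with dot before 'E', with the dot advanced:
  [E → . E n] → [E → E . n]
  [Y → . E n Y] → [Y → E . n Y]
Closure adds nothing (no advanced item has the dot before a non-terminal).

GOTO = { [E → E . n], [Y → E . n Y] }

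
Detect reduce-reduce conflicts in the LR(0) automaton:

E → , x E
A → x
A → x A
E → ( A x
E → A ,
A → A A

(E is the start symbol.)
Yes — I12: [A → x .] vs [E → ( A x .]

A reduce-reduce conflict occurs when an LR(0) state has two complete items [A → α .] and [B → β .] — both call for a reduction, and with no lookahead the parser cannot choose between them.

Augment with E' → E and build the canonical LR(0) collection (I0 = CLOSURE({[E' → . E]}), then GOTO on every symbol after a dot until no new states appear). It has 13 states:
  I0: { [A → . A A], [A → . x A], [A → . x], [E → . ( A x], [E → . , x E], [E → . A ,], [E' → . E] }  — shift
  I1: { [A → . A A], [A → . x A], [A → . x], [E → ( . A x] }  — shift
  I2: { [E → , . x E] }  — shift
  I3: { [A → . A A], [A → . x A], [A → . x], [A → A . A], [E → A . ,] }  — shift
  I4: { [E' → E .] }  — accept
  I5: { [A → . A A], [A → . x A], [A → . x], [A → x . A], [A → x .] }  — shift, reduce
  I6: { [A → . A A], [A → . x A], [A → . x], [A → A . A], [A → x A .] }  — shift, reduce
  I7: { [A → . A A], [A → . x A], [A → . x], [A → A . A], [A → A A .] }  — shift, reduce
  I8: { [E → A , .] }  — reduce
  I9: { [A → . A A], [A → . x A], [A → . x], [E → , x . E], [E → . ( A x], [E → . , x E], [E → . A ,] }  — shift
  I10: { [E → , x E .] }  — reduce
  I11: { [A → . A A], [A → . x A], [A → . x], [A → A . A], [E → ( A . x] }  — shift
  I12: { [A → . A A], [A → . x A], [A → . x], [A → x . A], [A → x .], [E → ( A x .] }  — shift, 2 reduces

I12 contains complete items [A → x .], [E → ( A x .] — reduce-reduce conflict.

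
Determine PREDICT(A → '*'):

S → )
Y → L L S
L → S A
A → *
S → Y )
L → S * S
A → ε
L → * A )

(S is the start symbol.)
{ '*' }

PREDICT(A → '*') = (FIRST(RHS) \ {ε}) ∪ (FOLLOW(A) if ε ∈ FIRST(RHS), i.e. RHS ⇒* ε)
FIRST('*') = { '*' }
ε ∉ FIRST('*'), so FOLLOW(A) is not added.
PREDICT(A → '*') = { '*' }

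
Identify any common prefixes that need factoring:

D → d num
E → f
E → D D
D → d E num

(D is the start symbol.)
Left-factoring is needed when two productions for the same non-terminal
share a common prefix on the right-hand side.

Productions for D:
  D → d num
  D → d E num
Productions for E:
  E → f
  E → D D

Found common prefix 'd' in productions for D

Answer: Yes, D has productions with common prefix 'd'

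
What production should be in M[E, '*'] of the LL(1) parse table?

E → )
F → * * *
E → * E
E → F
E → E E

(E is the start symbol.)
E → * E, E → F, E → E E

To find M[E, '*'], we find productions for E where '*' is in the predict set (PREDICT(N → α) = (FIRST(α) \ {ε}) ∪ (FOLLOW(N) if α ⇒* ε)).

Relevant sets:
  FIRST(F) = { '*' }
  FIRST(E) = { ')', '*' }

E → ): PREDICT = { ')' }
E → * E: PREDICT = { '*' }
  '*' is in predict set, so this production goes in M[E, '*']
E → F: PREDICT = { '*' }
  '*' is in predict set, so this production goes in M[E, '*']
E → E E: PREDICT = { ')', '*' }
  '*' is in predict set, so this production goes in M[E, '*']

M[E, '*'] = E → * E, E → F, E → E E  (a multiply-defined cell — the grammar is not LL(1))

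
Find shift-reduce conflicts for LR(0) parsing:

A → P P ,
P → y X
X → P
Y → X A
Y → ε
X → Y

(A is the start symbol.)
Yes — I3: [Y → .] vs [P → . y X]; I5: [P → y X .] vs [P → . y X]

A shift-reduce conflict occurs when an LR(0) state has both:
  - a complete (reduce) item [A → α .] (dot at the end), and
  - a shift item [B → β . c γ] (dot before a terminal).

Augment with A' → A and build the canonical LR(0) collection (I0 = CLOSURE({[A' → . A]}), then GOTO on every symbol after a dot until no new states appear). It has 10 states:
  I0: { [A → . P P ,], [A' → . A], [P → . y X] }  — shift
  I1: { [A' → A .] }  — accept
  I2: { [A → P . P ,], [P → . y X] }  — shift
  I3: { [P → . y X], [P → y . X], [X → . P], [X → . Y], [Y → . X A], [Y → .] }  — shift, reduce
  I4: { [X → P .] }  — reduce
  I5: { [A → . P P ,], [P → . y X], [P → y X .], [Y → X . A] }  — shift, reduce
  I6: { [X → Y .] }  — reduce
  I7: { [Y → X A .] }  — reduce
  I8: { [A → P P . ,] }  — shift
  I9: { [A → P P , .] }  — reduce

I3 contains reduce item [Y → .] and shift item [P → . y X] — shift-reduce conflict.
I5 contains reduce item [P → y X .] and shift item [P → . y X] — shift-reduce conflict.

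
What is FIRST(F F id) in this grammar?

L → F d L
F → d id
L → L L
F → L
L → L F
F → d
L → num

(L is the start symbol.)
FIRST sets of the non-terminals involved (from the grammar, by fixed-point iteration):
  FIRST(F) = { 'd', 'num' }

To compute FIRST(F F id), process the symbols left to right:
Symbol F is a non-terminal. Add FIRST(F) \ {ε} = { 'd', 'num' }
F is not nullable (ε ∉ FIRST(F)), so stop here.
FIRST(F F id) = { 'd', 'num' }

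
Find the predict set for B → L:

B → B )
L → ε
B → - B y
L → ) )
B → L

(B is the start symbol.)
PREDICT(B → L) = (FIRST(RHS) \ {ε}) ∪ (FOLLOW(B) if ε ∈ FIRST(RHS), i.e. RHS ⇒* ε)
FIRST(L) = { ')', ε }
FIRST(L) = { ')', ε }
ε ∈ FIRST(L) (the right-hand side is nullable), so add FOLLOW(B) = { $, ')', 'y' }
PREDICT(B → L) = { $, ')', 'y' }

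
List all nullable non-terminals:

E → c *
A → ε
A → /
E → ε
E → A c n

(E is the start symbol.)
{ 'A', 'E' }

ε-productions: A → ε, E → ε
So A, E are immediately nullable.
Every non-terminal is now nullable.
Nullable = { 'A', 'E' }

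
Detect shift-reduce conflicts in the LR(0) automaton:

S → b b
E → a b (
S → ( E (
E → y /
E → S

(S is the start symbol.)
No shift-reduce conflicts

A shift-reduce conflict occurs when an LR(0) state has both:
  - a complete (reduce) item [A → α .] (dot at the end), and
  - a shift item [B → β . c γ] (dot before a terminal).

Augment with S' → S and build the canonical LR(0) collection (I0 = CLOSURE({[S' → . S]}), then GOTO on every symbol after a dot until no new states appear). It has 13 states:
  I0: { [S → . ( E (], [S → . b b], [S' → . S] }  — shift
  I1: { [E → . S], [E → . a b (], [E → . y /], [S → ( . E (], [S → . ( E (], [S → . b b] }  — shift
  I2: { [S' → S .] }  — accept
  I3: { [S → b . b] }  — shift
  I4: { [S → b b .] }  — reduce
  I5: { [S → ( E . (] }  — shift
  I6: { [E → S .] }  — reduce
  I7: { [E → a . b (] }  — shift
  I8: { [E → y . /] }  — shift
  I9: { [E → y / .] }  — reduce
  I10: { [E → a b . (] }  — shift
  I11: { [E → a b ( .] }  — reduce
  I12: { [S → ( E ( .] }  — reduce

No state contains both a complete item and a shift item.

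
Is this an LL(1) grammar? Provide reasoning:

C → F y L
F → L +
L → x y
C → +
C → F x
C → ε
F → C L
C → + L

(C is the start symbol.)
No. Predict set conflict for C: { '+' }

A grammar is LL(1) if for each non-terminal N with multiple productions, the predict sets of those productions are pairwise disjoint, where PREDICT(N → α) = (FIRST(α) \ {ε}) ∪ (FOLLOW(N) if α ⇒* ε).

Relevant sets:
  FIRST(F) = { '+', 'x' }
  FIRST(L) = { 'x' }
  FIRST(C) = { '+', 'x', ε }
  FOLLOW(C) = { $, 'x' }

For C:
  PREDICT(C → F y L) = { '+', 'x' }
  PREDICT(C → '+') = { '+' }
  PREDICT(C → F x) = { '+', 'x' }
  PREDICT(C → ε) = { $, 'x' }
  PREDICT(C → '+' L) = { '+' }
For F:
  PREDICT(F → L '+') = { 'x' }
  PREDICT(F → C L) = { '+', 'x' }
L has a single production, so nothing to check there.

Conflict found: Predict set conflict for C: { '+' }
The grammar is NOT LL(1).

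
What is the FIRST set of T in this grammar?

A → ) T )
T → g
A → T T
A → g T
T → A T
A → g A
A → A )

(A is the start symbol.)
{ ')', 'g' }

FIRST sets of the other non-terminals involved (by the same procedure, iterated to a fixed point):
  FIRST(A) = { ')', 'g' }

From T → g:
  - g is a terminal: add 'g' and stop
From T → A T:
  - A is a non-terminal: add FIRST(A) \ {ε} = { ')', 'g' }
    A is not nullable, so stop

Collecting: FIRST(T) = { ')', 'g' }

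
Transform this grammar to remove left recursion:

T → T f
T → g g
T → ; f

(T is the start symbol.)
T is directly left-recursive. The standard transformation for
  A → A α₁ | ... | A α_m | β₁ | ... | β_n
is
  A  → β₁ A' | ... | β_n A'
  A' → α₁ A' | ... | α_m A' | ε

T → g g becomes T → g g T'
T → ; f becomes T → ; f T'
T → T f becomes T' → f T'
Add T' → ε

Resulting grammar:
T → g g T'
T → ; f T'
T' → f T'
T' → ε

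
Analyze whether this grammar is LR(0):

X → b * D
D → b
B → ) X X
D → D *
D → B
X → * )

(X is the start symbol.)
Augment with X' → X and build the canonical LR(0) collection (I0 = CLOSURE({[X' → . X]}), then GOTO on every symbol after a dot until no new states appear). It has 13 states:
  I0: { [X → . * )], [X → . b * D], [X' → . X] }  — shift
  I1: { [X → * . )] }  — shift
  I2: { [X' → X .] }  — accept
  I3: { [X → b . * D] }  — shift
  I4: { [B → . ) X X], [D → . B], [D → . D *], [D → . b], [X → b * . D] }  — shift
  I5: { [B → ) . X X], [X → . * )], [X → . b * D] }  — shift
  I6: { [D → B .] }  — reduce
  I7: { [D → D . *], [X → b * D .] }  — shift, reduce
  I8: { [D → b .] }  — reduce
  I9: { [D → D * .] }  — reduce
  I10: { [B → ) X . X], [X → . * )], [X → . b * D] }  — shift
  I11: { [B → ) X X .] }  — reduce
  I12: { [X → * ) .] }  — reduce

Conflict in state I7:
  Shift-reduce conflict between [X → b * D .] and [D → D . *]
So the grammar is NOT LR(0).

Answer: No. Shift-reduce conflict between [X → b * D .] and [D → D . *]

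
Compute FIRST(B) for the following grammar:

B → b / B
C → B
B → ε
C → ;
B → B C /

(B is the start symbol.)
{ '/', ';', 'b', ε }

FIRST sets of the other non-terminals involved (by the same procedure, iterated to a fixed point):
  FIRST(C) = { '/', ';', 'b', ε }

From B → b / B:
  - b is a terminal: add 'b' and stop
From B → ε:
  - ε-production, so ε ∈ FIRST(B)
From B → B C /:
  - B is the symbol being defined: contributes nothing new
    B is nullable, so continue to the next symbol
  - C is a non-terminal: add FIRST(C) \ {ε} = { '/', ';', 'b' }
    C is nullable, so continue to the next symbol
  - '/' is a terminal: add '/' and stop

Collecting: FIRST(B) = { '/', ';', 'b', ε }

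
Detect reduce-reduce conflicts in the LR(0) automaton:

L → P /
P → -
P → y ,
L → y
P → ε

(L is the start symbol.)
No reduce-reduce conflicts

A reduce-reduce conflict occurs when an LR(0) state has two complete items [A → α .] and [B → β .] — both call for a reduction, and with no lookahead the parser cannot choose between them.

Augment with L' → L and build the canonical LR(0) collection (I0 = CLOSURE({[L' → . L]}), then GOTO on every symbol after a dot until no new states appear). It has 7 states:
  I0: { [L → . P /], [L → . y], [L' → . L], [P → . -], [P → . y ,], [P → .] }  — shift, reduce
  I1: { [P → - .] }  — reduce
  I2: { [L' → L .] }  — accept
  I3: { [L → P . /] }  — shift
  I4: { [L → y .], [P → y . ,] }  — shift, reduce
  I5: { [P → y , .] }  — reduce
  I6: { [L → P / .] }  — reduce

No state contains more than one complete item.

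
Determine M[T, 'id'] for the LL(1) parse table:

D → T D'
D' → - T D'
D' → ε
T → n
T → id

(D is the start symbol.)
To find M[T, 'id'], we find productions for T where 'id' is in the predict set (PREDICT(N → α) = (FIRST(α) \ {ε}) ∪ (FOLLOW(N) if α ⇒* ε)).

T → n: PREDICT = { 'n' }
T → id: PREDICT = { 'id' }
  'id' is in predict set, so this production goes in M[T, 'id']

M[T, 'id'] = T → id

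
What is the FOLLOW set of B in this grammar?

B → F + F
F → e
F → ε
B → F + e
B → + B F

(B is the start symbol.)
To compute FOLLOW(B), find every occurrence of B on a right-hand side N → α B β: add FIRST(β) \ {ε}, and if β is empty or nullable also add FOLLOW(N). Iterate to a fixed point.

B is the start symbol, so $ ∈ FOLLOW(B).
In B → + B F: B is followed by F, add FIRST(F) \ {ε} = { 'e' }
  F is nullable, so FOLLOW(B) is also included — that is the set being defined, nothing new

Taking the union: FOLLOW(B) = { $, 'e' }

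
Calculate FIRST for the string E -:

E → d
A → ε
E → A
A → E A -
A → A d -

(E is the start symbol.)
{ '-', 'd' }

FIRST sets of the non-terminals involved (from the grammar, by fixed-point iteration):
  FIRST(E) = { '-', 'd', ε }

To compute FIRST(E -), process the symbols left to right:
Symbol E is a non-terminal. Add FIRST(E) \ {ε} = { '-', 'd' }
E is nullable (ε ∈ FIRST(E)), continue to the next symbol.
Symbol - is a terminal. Add '-' and stop.
FIRST(E -) = { '-', 'd' }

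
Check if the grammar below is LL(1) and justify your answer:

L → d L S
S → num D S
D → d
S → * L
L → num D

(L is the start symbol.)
For L:
  PREDICT(L → d L S) = { 'd' }
  PREDICT(L → num D) = { 'num' }
For S:
  PREDICT(S → num D S) = { 'num' }
  PREDICT(S → '*' L) = { '*' }
D has a single production, so nothing to check there.

All predict sets are disjoint. The grammar IS LL(1).

Answer: Yes, the grammar is LL(1).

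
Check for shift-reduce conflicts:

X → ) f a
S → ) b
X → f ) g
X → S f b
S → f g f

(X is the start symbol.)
A shift-reduce conflict occurs when an LR(0) state has both:
  - a complete (reduce) item [A → α .] (dot at the end), and
  - a shift item [B → β . c γ] (dot before a terminal).

Augment with X' → X and build the canonical LR(0) collection (I0 = CLOSURE({[X' → . X]}), then GOTO on every symbol after a dot until no new states appear). It has 14 states:
  I0: { [S → . ) b], [S → . f g f], [X → . ) f a], [X → . S f b], [X → . f ) g], [X' → . X] }  — shift
  I1: { [S → ) . b], [X → ) . f a] }  — shift
  I2: { [X → S . f b] }  — shift
  I3: { [X' → X .] }  — accept
  I4: { [S → f . g f], [X → f . ) g] }  — shift
  I5: { [X → f ) . g] }  — shift
  I6: { [S → f g . f] }  — shift
  I7: { [S → f g f .] }  — reduce
  I8: { [X → f ) g .] }  — reduce
  I9: { [X → S f . b] }  — shift
  I10: { [X → S f b .] }  — reduce
  I11: { [S → ) b .] }  — reduce
  I12: { [X → ) f . a] }  — shift
  I13: { [X → ) f a .] }  — reduce

No state contains both a complete item and a shift item.

Answer: No shift-reduce conflicts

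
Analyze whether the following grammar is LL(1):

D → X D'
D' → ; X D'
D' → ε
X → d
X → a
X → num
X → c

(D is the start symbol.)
Yes, the grammar is LL(1).

Relevant sets:
  FOLLOW(D') = { $ }

For D':
  PREDICT(D' → ';' X D') = { ';' }
  PREDICT(D' → ε) = { $ }
For X:
  PREDICT(X → d) = { 'd' }
  PREDICT(X → a) = { 'a' }
  PREDICT(X → num) = { 'num' }
  PREDICT(X → c) = { 'c' }
D has a single production, so nothing to check there.

All predict sets are disjoint. The grammar IS LL(1).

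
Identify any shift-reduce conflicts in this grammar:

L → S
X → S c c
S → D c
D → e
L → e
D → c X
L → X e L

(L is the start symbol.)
A shift-reduce conflict occurs when an LR(0) state has both:
  - a complete (reduce) item [A → α .] (dot at the end), and
  - a shift item [B → β . c γ] (dot before a terminal).

Augment with L' → L and build the canonical LR(0) collection (I0 = CLOSURE({[L' → . L]}), then GOTO on every symbol after a dot until no new states appear). It has 15 states:
  I0: { [D → . c X], [D → . e], [L → . S], [L → . X e L], [L → . e], [L' → . L], [S → . D c], [X → . S c c] }  — shift
  I1: { [S → D . c] }  — shift
  I2: { [L' → L .] }  — accept
  I3: { [L → S .], [X → S . c c] }  — shift, reduce
  I4: { [L → X . e L] }  — shift
  I5: { [D → . c X], [D → . e], [D → c . X], [S → . D c], [X → . S c c] }  — shift
  I6: { [D → e .], [L → e .] }  — 2 reduces
  I7: { [X → S . c c] }  — shift
  I8: { [D → c X .] }  — reduce
  I9: { [D → e .] }  — reduce
  I10: { [X → S c . c] }  — shift
  I11: { [X → S c c .] }  — reduce
  I12: { [D → . c X], [D → . e], [L → . S], [L → . X e L], [L → . e], [L → X e . L], [S → . D c], [X → . S c c] }  — shift
  I13: { [L → X e L .] }  — reduce
  I14: { [S → D c .] }  — reduce

I3 contains reduce item [L → S .] and shift item [X → S . c c] — shift-reduce conflict.

Answer: Yes — I3: [L → S .] vs [X → S . c c]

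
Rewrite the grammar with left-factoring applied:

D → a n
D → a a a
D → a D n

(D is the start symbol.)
Left-factoring transforms A → αβ₁ | αβ₂ into A → αA' and A' → β₁ | β₂
(α is the longest common prefix among the alternatives). Repeat until
no nonterminal has two alternatives with a common prefix.

Round 1: D has alternatives sharing prefix 'a'. Introduce D': D → a D'
  Add: D' → n
  Add: D' → a a
  Add: D' → D n

No remaining common prefixes — done.

Resulting grammar:
D → a D'
D' → n
D' → a a
D' → D n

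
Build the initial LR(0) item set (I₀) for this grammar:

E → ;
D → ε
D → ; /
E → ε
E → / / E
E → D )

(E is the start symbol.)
{ [D → . ; /], [D → .], [E → . / / E], [E → . ;], [E → . D )], [E → .], [E' → . E] }

First, augment the grammar with E' → E
I₀ = CLOSURE({ [E' → . E] }):
  [E' → . E] has the dot before E: add [E → . ;], [E → .], [E → . / / E], [E → . D )]
  [E → . D )] has the dot before D: add [D → .], [D → . ; /]
No further items can be added.

I₀ = { [D → . ; /], [D → .], [E → . / / E], [E → . ;], [E → . D )], [E → .], [E' → . E] }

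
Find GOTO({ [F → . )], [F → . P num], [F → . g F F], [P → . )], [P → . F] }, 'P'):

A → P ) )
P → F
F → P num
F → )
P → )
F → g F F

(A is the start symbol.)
{ [F → P . num] }

GOTO(I, 'P') = CLOSURE({ [A → αX.β] : [A → α.Xβ] ∈ I, X = 'P' })

Items with dot before 'P', with the dot advanced:
  [F → . P num] → [F → P . num]
Closure adds nothing (no advanced item has the dot before a non-terminal).

GOTO = { [F → P . num] }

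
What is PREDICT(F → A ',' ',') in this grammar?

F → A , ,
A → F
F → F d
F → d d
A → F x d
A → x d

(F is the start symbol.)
{ 'd', 'x' }

PREDICT(F → A ',' ',') = (FIRST(RHS) \ {ε}) ∪ (FOLLOW(F) if ε ∈ FIRST(RHS), i.e. RHS ⇒* ε)
FIRST(A) = { 'd', 'x' }
FIRST(A ',' ',') = { 'd', 'x' }
ε ∉ FIRST(A ',' ','), so FOLLOW(F) is not added.
PREDICT(F → A ',' ',') = { 'd', 'x' }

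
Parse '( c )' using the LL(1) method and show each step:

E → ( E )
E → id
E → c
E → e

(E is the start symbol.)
Stack is shown with the top on the left.

Stack    Input    Action
------------------------
E $      ( c ) $  output E → ( E )
( E ) $  ( c ) $  match '('
E ) $    c ) $    output E → c
c ) $    c ) $    match 'c'
) $      ) $      match ')'
$        $        accept

The string is accepted.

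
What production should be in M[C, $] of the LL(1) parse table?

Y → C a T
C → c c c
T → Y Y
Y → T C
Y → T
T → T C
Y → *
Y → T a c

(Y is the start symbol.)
To find M[C, $], we find productions for C where $ is in the predict set (PREDICT(N → α) = (FIRST(α) \ {ε}) ∪ (FOLLOW(N) if α ⇒* ε)).

C → c c c: PREDICT = { 'c' }

M[C, $] is empty (no production applies)

Answer: Empty (error entry)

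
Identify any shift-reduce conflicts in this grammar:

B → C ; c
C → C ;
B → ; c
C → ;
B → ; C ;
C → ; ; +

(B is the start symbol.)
A shift-reduce conflict occurs when an LR(0) state has both:
  - a complete (reduce) item [A → α .] (dot at the end), and
  - a shift item [B → β . c γ] (dot before a terminal).

Augment with B' → B and build the canonical LR(0) collection (I0 = CLOSURE({[B' → . B]}), then GOTO on every symbol after a dot until no new states appear). It has 12 states:
  I0: { [B → . ; C ;], [B → . ; c], [B → . C ; c], [B' → . B], [C → . ; ; +], [C → . ;], [C → . C ;] }  — shift
  I1: { [B → ; . C ;], [B → ; . c], [C → . ; ; +], [C → . ;], [C → . C ;], [C → ; . ; +], [C → ; .] }  — shift, reduce
  I2: { [B' → B .] }  — accept
  I3: { [B → C . ; c], [C → C . ;] }  — shift
  I4: { [B → C ; . c], [C → C ; .] }  — shift, reduce
  I5: { [B → C ; c .] }  — reduce
  I6: { [C → ; . ; +], [C → ; .], [C → ; ; . +] }  — shift, reduce
  I7: { [B → ; C . ;], [C → C . ;] }  — shift
  I8: { [B → ; c .] }  — reduce
  I9: { [B → ; C ; .], [C → C ; .] }  — 2 reduces
  I10: { [C → ; ; + .] }  — reduce
  I11: { [C → ; ; . +] }  — shift

I1 contains reduce item [C → ; .] and shift items [B → ; . c], [C → . ;], [C → . ; ; +], [C → ; . ; +] — shift-reduce conflict.
I4 contains reduce item [C → C ; .] and shift item [B → C ; . c] — shift-reduce conflict.
I6 contains reduce item [C → ; .] and shift items [C → ; . ; +], [C → ; ; . +] — shift-reduce conflict.

Answer: Yes — I1: [C → ; .] vs [B → ; . c]; I4: [C → C ; .] vs [B → C ; . c]; I6: [C → ; .] vs [C → ; . ; +]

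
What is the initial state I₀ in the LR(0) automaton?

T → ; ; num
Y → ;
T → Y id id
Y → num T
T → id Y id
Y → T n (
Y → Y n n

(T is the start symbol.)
{ [T → . ; ; num], [T → . Y id id], [T → . id Y id], [T' → . T], [Y → . ;], [Y → . T n (], [Y → . Y n n], [Y → . num T] }

First, augment the grammar with T' → T
I₀ = CLOSURE({ [T' → . T] }):
  [T' → . T] has the dot before T: add [T → . ; ; num], [T → . Y id id], [T → . id Y id]
  [T → . Y id id] has the dot before Y: add [Y → . ;], [Y → . num T], [Y → . T n (], [Y → . Y n n]
No further items can be added.

I₀ = { [T → . ; ; num], [T → . Y id id], [T → . id Y id], [T' → . T], [Y → . ;], [Y → . T n (], [Y → . Y n n], [Y → . num T] }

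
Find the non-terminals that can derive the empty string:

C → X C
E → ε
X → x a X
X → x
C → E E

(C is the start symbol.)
{ 'C', 'E' }

A non-terminal is nullable if it can derive ε (the empty string): either it has an ε-production, or it has a production whose right-hand side consists entirely of nullable non-terminals.

ε-productions: E → ε
So E is immediately nullable.
C → E E: every symbol on the right is nullable, so C is nullable too.
No further non-terminal can be added: every production for the remaining non-terminals contains a terminal or a non-nullable non-terminal.
Nullable = { 'C', 'E' }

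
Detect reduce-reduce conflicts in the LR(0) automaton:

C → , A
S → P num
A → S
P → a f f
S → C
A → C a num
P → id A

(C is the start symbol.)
No reduce-reduce conflicts

Augment with C' → C and build the canonical LR(0) collection (I0 = CLOSURE({[C' → . C]}), then GOTO on every symbol after a dot until no new states appear). It has 15 states:
  I0: { [C → . , A], [C' → . C] }  — shift
  I1: { [A → . C a num], [A → . S], [C → , . A], [C → . , A], [P → . a f f], [P → . id A], [S → . C], [S → . P num] }  — shift
  I2: { [C' → C .] }  — accept
  I3: { [C → , A .] }  — reduce
  I4: { [A → C . a num], [S → C .] }  — shift, reduce
  I5: { [S → P . num] }  — shift
  I6: { [A → S .] }  — reduce
  I7: { [P → a . f f] }  — shift
  I8: { [A → . C a num], [A → . S], [C → . , A], [P → . a f f], [P → . id A], [P → id . A], [S → . C], [S → . P num] }  — shift
  I9: { [P → id A .] }  — reduce
  I10: { [P → a f . f] }  — shift
  I11: { [P → a f f .] }  — reduce
  I12: { [S → P num .] }  — reduce
  I13: { [A → C a . num] }  — shift
  I14: { [A → C a num .] }  — reduce

No state contains more than one complete item.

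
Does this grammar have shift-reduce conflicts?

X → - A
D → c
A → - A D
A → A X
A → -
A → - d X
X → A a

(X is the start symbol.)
Yes — I1: [A → - .] vs [A → . -]; I6: [A → - .] vs [A → . -]; I7: [X → - A .] vs [A → . -]

Augment with X' → X and build the canonical LR(0) collection (I0 = CLOSURE({[X' → . X]}), then GOTO on every symbol after a dot until no new states appear). It has 13 states:
  I0: { [A → . - A D], [A → . - d X], [A → . -], [A → . A X], [X → . - A], [X → . A a], [X' → . X] }  — shift
  I1: { [A → - . A D], [A → - . d X], [A → - .], [A → . - A D], [A → . - d X], [A → . -], [A → . A X], [X → - . A] }  — shift, reduce
  I2: { [A → . - A D], [A → . - d X], [A → . -], [A → . A X], [A → A . X], [X → . - A], [X → . A a], [X → A . a] }  — shift
  I3: { [X' → X .] }  — accept
  I4: { [A → A X .] }  — reduce
  I5: { [X → A a .] }  — reduce
  I6: { [A → - . A D], [A → - . d X], [A → - .], [A → . - A D], [A → . - d X], [A → . -], [A → . A X] }  — shift, reduce
  I7: { [A → - A . D], [A → . - A D], [A → . - d X], [A → . -], [A → . A X], [A → A . X], [D → . c], [X → - A .], [X → . - A], [X → . A a] }  — shift, reduce
  I8: { [A → - d . X], [A → . - A D], [A → . - d X], [A → . -], [A → . A X], [X → . - A], [X → . A a] }  — shift
  I9: { [A → - d X .] }  — reduce
  I10: { [A → - A D .] }  — reduce
  I11: { [D → c .] }  — reduce
  I12: { [A → - A . D], [A → . - A D], [A → . - d X], [A → . -], [A → . A X], [A → A . X], [D → . c], [X → . - A], [X → . A a] }  — shift

I1 contains reduce item [A → - .] and shift items [A → . -], [A → . - A D], [A → . - d X], [A → - . d X] — shift-reduce conflict.
I6 contains reduce item [A → - .] and shift items [A → . -], [A → . - A D], [A → . - d X], [A → - . d X] — shift-reduce conflict.
I7 contains reduce item [X → - A .] and shift items [A → . -], [A → . - A D], [A → . - d X], [D → . c], [X → . - A] — shift-reduce conflict.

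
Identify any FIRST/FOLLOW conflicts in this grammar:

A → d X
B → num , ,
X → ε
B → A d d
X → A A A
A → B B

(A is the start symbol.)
Yes. X → A A A with FOLLOW(X) on { 'd', 'num' }

Nullable non-terminals: X.
FIRST sets used below: FIRST(A) = { 'd', 'num' }

X: nullable alternative(s) X → ε; FOLLOW(X) = { $, 'd', 'num' }
  X → ε: FIRST \ {ε} = { } — this is the only nullable alternative, skip
  X → A A A: FIRST \ {ε} = { 'd', 'num' } — overlaps FOLLOW(X) on { 'd', 'num' }: CONFLICT

A, B have no nullable alternative, so no FIRST/FOLLOW check is needed there.

So the grammar has 1 FIRST/FOLLOW conflict (marked CONFLICT above).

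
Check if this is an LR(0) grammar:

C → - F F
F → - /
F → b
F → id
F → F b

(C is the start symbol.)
Augment with C' → C and build the canonical LR(0) collection (I0 = CLOSURE({[C' → . C]}), then GOTO on every symbol after a dot until no new states appear). It has 11 states:
  I0: { [C → . - F F], [C' → . C] }  — shift
  I1: { [C → - . F F], [F → . - /], [F → . F b], [F → . b], [F → . id] }  — shift
  I2: { [C' → C .] }  — accept
  I3: { [F → - . /] }  — shift
  I4: { [C → - F . F], [F → . - /], [F → . F b], [F → . b], [F → . id], [F → F . b] }  — shift
  I5: { [F → b .] }  — reduce
  I6: { [F → id .] }  — reduce
  I7: { [C → - F F .], [F → F . b] }  — shift, reduce
  I8: { [F → F b .], [F → b .] }  — 2 reduces
  I9: { [F → F b .] }  — reduce
  I10: { [F → - / .] }  — reduce

Conflict in state I7:
  Shift-reduce conflict between [C → - F F .] and [F → F . b]
So the grammar is NOT LR(0).

Answer: No. Shift-reduce conflict between [C → - F F .] and [F → F . b]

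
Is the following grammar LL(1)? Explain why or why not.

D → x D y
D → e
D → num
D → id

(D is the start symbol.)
Yes, the grammar is LL(1).

For D:
  PREDICT(D → x D y) = { 'x' }
  PREDICT(D → e) = { 'e' }
  PREDICT(D → num) = { 'num' }
  PREDICT(D → id) = { 'id' }

All predict sets are disjoint. The grammar IS LL(1).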